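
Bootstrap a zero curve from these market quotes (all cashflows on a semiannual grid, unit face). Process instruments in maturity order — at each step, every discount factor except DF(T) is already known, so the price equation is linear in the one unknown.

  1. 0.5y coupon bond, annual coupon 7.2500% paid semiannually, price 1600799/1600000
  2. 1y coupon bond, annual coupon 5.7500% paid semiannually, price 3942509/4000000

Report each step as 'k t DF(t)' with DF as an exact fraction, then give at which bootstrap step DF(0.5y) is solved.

step 1 [0.5y] bond c/2=29/800: DF=(1600799/1600000 − 29/800·(0))/(1+29/800) = 1931/2000 ≈ 0.965500
step 2 [1y] bond c/2=23/800: DF=(3942509/4000000 − 23/800·(0.965500))/(1+23/800) = 9311/10000 ≈ 0.931100

1 1/2 1931/2000
2 1 9311/10000
DF(0.5y) is solved at step 1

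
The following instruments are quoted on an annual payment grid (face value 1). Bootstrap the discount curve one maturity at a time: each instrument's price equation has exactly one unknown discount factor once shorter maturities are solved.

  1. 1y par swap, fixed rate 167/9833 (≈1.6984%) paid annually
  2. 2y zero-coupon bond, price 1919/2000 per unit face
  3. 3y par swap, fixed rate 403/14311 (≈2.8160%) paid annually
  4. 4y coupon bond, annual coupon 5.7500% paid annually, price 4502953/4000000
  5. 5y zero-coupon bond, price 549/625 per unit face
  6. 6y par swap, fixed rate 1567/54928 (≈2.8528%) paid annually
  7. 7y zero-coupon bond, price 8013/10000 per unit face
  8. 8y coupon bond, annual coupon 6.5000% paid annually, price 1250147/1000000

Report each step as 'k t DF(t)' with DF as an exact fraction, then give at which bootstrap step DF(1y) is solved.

1 1 9833/10000
2 2 1919/2000
3 3 4597/5000
4 4 9089/10000
5 5 549/625
6 6 8433/10000
7 7 8013/10000
8 8 7897/10000
DF(1y) is solved at step 1

step 1 [1y] swap r/1=167/9833: DF=(1 − 167/9833·(0))/(1+167/9833) = 9833/10000 ≈ 0.983300
step 2 [2y] zero: DF = P = 1919/2000 ≈ 0.959500
step 3 [3y] swap r/1=403/14311: DF=(1 − 403/14311·(0.983300+0.959500))/(1+403/14311) = 4597/5000 ≈ 0.919400
step 4 [4y] bond c/1=23/400: DF=(4502953/4000000 − 23/400·(0.983300+0.959500+0.919400))/(1+23/400) = 9089/10000 ≈ 0.908900
step 5 [5y] zero: DF = P = 549/625 ≈ 0.878400
step 6 [6y] swap r/1=1567/54928: DF=(1 − 1567/54928·(0.983300+0.959500+0.919400+0.908900+0.878400))/(1+1567/54928) = 8433/10000 ≈ 0.843300
step 7 [7y] zero: DF = P = 8013/10000 ≈ 0.801300
step 8 [8y] bond c/1=13/200: DF=(1250147/1000000 − 13/200·(0.983300+0.959500+0.919400+0.908900+0.878400+0.843300+0.801300))/(1+13/200) = 7897/10000 ≈ 0.789700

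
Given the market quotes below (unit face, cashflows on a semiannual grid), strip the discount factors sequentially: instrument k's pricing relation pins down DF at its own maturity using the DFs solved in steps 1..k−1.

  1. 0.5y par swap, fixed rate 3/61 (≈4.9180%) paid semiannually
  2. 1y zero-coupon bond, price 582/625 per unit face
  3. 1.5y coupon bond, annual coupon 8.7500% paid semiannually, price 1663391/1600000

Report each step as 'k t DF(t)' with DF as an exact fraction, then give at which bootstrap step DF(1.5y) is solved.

1 1/2 122/125
2 1 582/625
3 3/2 9161/10000
DF(1.5y) is solved at step 3

step 1 [0.5y] swap r/2=3/122: DF=(1 − 3/122·(0))/(1+3/122) = 122/125 ≈ 0.976000
step 2 [1y] zero: DF = P = 582/625 ≈ 0.931200
step 3 [1.5y] bond c/2=7/160: DF=(1663391/1600000 − 7/160·(0.976000+0.931200))/(1+7/160) = 9161/10000 ≈ 0.916100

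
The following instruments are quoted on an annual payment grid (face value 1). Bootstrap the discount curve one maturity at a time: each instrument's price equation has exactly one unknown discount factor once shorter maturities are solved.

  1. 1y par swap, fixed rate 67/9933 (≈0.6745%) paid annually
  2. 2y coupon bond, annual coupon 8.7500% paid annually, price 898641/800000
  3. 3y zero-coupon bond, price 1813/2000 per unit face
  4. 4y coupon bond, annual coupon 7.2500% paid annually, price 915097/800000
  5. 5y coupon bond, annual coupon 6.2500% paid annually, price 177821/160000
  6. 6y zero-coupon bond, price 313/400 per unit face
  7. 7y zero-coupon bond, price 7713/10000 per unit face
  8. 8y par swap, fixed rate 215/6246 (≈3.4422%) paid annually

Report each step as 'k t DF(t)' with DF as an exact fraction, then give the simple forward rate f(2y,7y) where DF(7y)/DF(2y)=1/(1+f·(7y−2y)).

1 1 9933/10000
2 2 953/1000
3 3 1813/2000
4 4 8737/10000
5 5 2067/2500
6 6 313/400
7 7 7713/10000
8 8 1527/2000
f(2y,7y) = ((953/1000)/(7713/10000) − 1)/(5) = 1817/38565 ≈ 4.7115%

step 1 [1y] swap r/1=67/9933: DF=(1 − 67/9933·(0))/(1+67/9933) = 9933/10000 ≈ 0.993300
step 2 [2y] bond c/1=7/80: DF=(898641/800000 − 7/80·(0.993300))/(1+7/80) = 953/1000 ≈ 0.953000
step 3 [3y] zero: DF = P = 1813/2000 ≈ 0.906500
step 4 [4y] bond c/1=29/400: DF=(915097/800000 − 29/400·(0.993300+0.953000+0.906500))/(1+29/400) = 8737/10000 ≈ 0.873700
step 5 [5y] bond c/1=1/16: DF=(177821/160000 − 1/16·(0.993300+0.953000+0.906500+0.873700))/(1+1/16) = 2067/2500 ≈ 0.826800
step 6 [6y] zero: DF = P = 313/400 ≈ 0.782500
step 7 [7y] zero: DF = P = 7713/10000 ≈ 0.771300
step 8 [8y] swap r/1=215/6246: DF=(1 − 215/6246·(0.993300+0.953000+0.906500+0.873700+0.826800+0.782500+0.771300))/(1+215/6246) = 1527/2000 ≈ 0.763500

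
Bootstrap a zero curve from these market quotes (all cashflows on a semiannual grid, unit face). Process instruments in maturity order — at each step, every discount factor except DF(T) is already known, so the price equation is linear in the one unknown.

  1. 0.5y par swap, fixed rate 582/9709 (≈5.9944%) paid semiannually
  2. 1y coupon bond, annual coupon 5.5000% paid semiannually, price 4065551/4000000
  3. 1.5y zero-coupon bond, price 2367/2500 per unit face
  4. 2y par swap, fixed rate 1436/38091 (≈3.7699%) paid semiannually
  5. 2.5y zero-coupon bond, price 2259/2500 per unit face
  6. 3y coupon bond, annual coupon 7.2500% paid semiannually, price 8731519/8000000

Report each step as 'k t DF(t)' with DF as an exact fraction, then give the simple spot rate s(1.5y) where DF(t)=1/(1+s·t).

1 1/2 9709/10000
2 1 602/625
3 3/2 2367/2500
4 2 4641/5000
5 5/2 2259/2500
6 3 2221/2500
s(1.5y) = (1/(2367/2500) − 1)/(3/2) = 266/7101 ≈ 3.7460%

step 1 [0.5y] swap r/2=291/9709: DF=(1 − 291/9709·(0))/(1+291/9709) = 9709/10000 ≈ 0.970900
step 2 [1y] bond c/2=11/400: DF=(4065551/4000000 − 11/400·(0.970900))/(1+11/400) = 602/625 ≈ 0.963200
step 3 [1.5y] zero: DF = P = 2367/2500 ≈ 0.946800
step 4 [2y] swap r/2=718/38091: DF=(1 − 718/38091·(0.970900+0.963200+0.946800))/(1+718/38091) = 4641/5000 ≈ 0.928200
step 5 [2.5y] zero: DF = P = 2259/2500 ≈ 0.903600
step 6 [3y] bond c/2=29/800: DF=(8731519/8000000 − 29/800·(0.970900+0.963200+0.946800+0.928200+0.903600))/(1+29/800) = 2221/2500 ≈ 0.888400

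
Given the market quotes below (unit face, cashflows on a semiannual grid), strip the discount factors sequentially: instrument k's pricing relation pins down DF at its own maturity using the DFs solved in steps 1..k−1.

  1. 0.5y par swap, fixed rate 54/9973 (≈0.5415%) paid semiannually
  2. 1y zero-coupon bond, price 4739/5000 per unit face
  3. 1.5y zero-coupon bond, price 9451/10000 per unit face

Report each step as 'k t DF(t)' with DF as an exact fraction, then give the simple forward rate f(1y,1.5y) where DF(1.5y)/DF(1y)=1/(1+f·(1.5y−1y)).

step 1 [0.5y] swap r/2=27/9973: DF=(1 − 27/9973·(0))/(1+27/9973) = 9973/10000 ≈ 0.997300
step 2 [1y] zero: DF = P = 4739/5000 ≈ 0.947800
step 3 [1.5y] zero: DF = P = 9451/10000 ≈ 0.945100

1 1/2 9973/10000
2 1 4739/5000
3 3/2 9451/10000
f(1y,1.5y) = ((4739/5000)/(9451/10000) − 1)/(1/2) = 54/9451 ≈ 0.5714%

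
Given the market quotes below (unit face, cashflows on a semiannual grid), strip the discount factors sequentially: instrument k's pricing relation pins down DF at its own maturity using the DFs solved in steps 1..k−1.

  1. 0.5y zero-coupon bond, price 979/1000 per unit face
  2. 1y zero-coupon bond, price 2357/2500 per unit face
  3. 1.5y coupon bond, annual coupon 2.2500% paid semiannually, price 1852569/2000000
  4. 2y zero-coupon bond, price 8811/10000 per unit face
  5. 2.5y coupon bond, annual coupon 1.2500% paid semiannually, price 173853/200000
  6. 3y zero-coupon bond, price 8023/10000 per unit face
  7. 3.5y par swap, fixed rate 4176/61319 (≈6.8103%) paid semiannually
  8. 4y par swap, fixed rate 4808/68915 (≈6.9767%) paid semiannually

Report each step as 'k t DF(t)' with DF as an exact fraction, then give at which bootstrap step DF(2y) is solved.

step 1 [0.5y] zero: DF = P = 979/1000 ≈ 0.979000
step 2 [1y] zero: DF = P = 2357/2500 ≈ 0.942800
step 3 [1.5y] bond c/2=9/800: DF=(1852569/2000000 − 9/800·(0.979000+0.942800))/(1+9/800) = 4473/5000 ≈ 0.894600
step 4 [2y] zero: DF = P = 8811/10000 ≈ 0.881100
step 5 [2.5y] bond c/2=1/160: DF=(173853/200000 − 1/160·(0.979000+0.942800+0.894600+0.881100))/(1+1/160) = 8409/10000 ≈ 0.840900
step 6 [3y] zero: DF = P = 8023/10000 ≈ 0.802300
step 7 [3.5y] swap r/2=2088/61319: DF=(1 − 2088/61319·(0.979000+0.942800+0.894600+0.881100+0.840900+0.802300))/(1+2088/61319) = 989/1250 ≈ 0.791200
step 8 [4y] swap r/2=2404/68915: DF=(1 − 2404/68915·(0.979000+0.942800+0.894600+0.881100+0.840900+0.802300+0.791200))/(1+2404/68915) = 1899/2500 ≈ 0.759600

1 1/2 979/1000
2 1 2357/2500
3 3/2 4473/5000
4 2 8811/10000
5 5/2 8409/10000
6 3 8023/10000
7 7/2 989/1250
8 4 1899/2500
DF(2y) is solved at step 4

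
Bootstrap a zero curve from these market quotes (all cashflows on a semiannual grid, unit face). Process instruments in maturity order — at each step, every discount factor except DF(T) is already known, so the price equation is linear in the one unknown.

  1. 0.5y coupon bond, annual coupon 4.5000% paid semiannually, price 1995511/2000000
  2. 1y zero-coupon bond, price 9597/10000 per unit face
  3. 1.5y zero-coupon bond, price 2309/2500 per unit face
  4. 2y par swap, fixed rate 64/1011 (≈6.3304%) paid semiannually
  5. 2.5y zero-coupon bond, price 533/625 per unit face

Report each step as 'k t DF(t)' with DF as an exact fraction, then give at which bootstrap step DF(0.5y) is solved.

1 1/2 4879/5000
2 1 9597/10000
3 3/2 2309/2500
4 2 551/625
5 5/2 533/625
DF(0.5y) is solved at step 1

step 1 [0.5y] bond c/2=9/400: DF=(1995511/2000000 − 9/400·(0))/(1+9/400) = 4879/5000 ≈ 0.975800
step 2 [1y] zero: DF = P = 9597/10000 ≈ 0.959700
step 3 [1.5y] zero: DF = P = 2309/2500 ≈ 0.923600
step 4 [2y] swap r/2=32/1011: DF=(1 − 32/1011·(0.975800+0.959700+0.923600))/(1+32/1011) = 551/625 ≈ 0.881600
step 5 [2.5y] zero: DF = P = 533/625 ≈ 0.852800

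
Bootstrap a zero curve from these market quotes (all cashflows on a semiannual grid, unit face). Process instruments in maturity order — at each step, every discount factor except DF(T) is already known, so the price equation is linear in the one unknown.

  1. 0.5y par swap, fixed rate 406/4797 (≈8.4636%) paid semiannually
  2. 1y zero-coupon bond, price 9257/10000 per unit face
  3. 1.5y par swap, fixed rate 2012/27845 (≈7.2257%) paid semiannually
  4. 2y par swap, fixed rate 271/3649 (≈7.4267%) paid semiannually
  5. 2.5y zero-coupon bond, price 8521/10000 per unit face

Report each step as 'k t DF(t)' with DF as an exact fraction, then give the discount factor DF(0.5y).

1 1/2 4797/5000
2 1 9257/10000
3 3/2 4497/5000
4 2 1729/2000
5 5/2 8521/10000
DF(0.5y) = 4797/5000 ≈ 0.959400

step 1 [0.5y] swap r/2=203/4797: DF=(1 − 203/4797·(0))/(1+203/4797) = 4797/5000 ≈ 0.959400
step 2 [1y] zero: DF = P = 9257/10000 ≈ 0.925700
step 3 [1.5y] swap r/2=1006/27845: DF=(1 − 1006/27845·(0.959400+0.925700))/(1+1006/27845) = 4497/5000 ≈ 0.899400
step 4 [2y] swap r/2=271/7298: DF=(1 − 271/7298·(0.959400+0.925700+0.899400))/(1+271/7298) = 1729/2000 ≈ 0.864500
step 5 [2.5y] zero: DF = P = 8521/10000 ≈ 0.852100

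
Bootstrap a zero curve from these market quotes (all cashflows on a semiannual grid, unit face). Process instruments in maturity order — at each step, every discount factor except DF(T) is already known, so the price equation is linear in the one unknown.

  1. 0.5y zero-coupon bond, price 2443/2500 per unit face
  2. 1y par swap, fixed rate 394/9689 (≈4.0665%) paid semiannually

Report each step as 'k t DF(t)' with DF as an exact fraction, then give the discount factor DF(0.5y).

1 1/2 2443/2500
2 1 4803/5000
DF(0.5y) = 2443/2500 ≈ 0.977200

step 1 [0.5y] zero: DF = P = 2443/2500 ≈ 0.977200
step 2 [1y] swap r/2=197/9689: DF=(1 − 197/9689·(0.977200))/(1+197/9689) = 4803/5000 ≈ 0.960600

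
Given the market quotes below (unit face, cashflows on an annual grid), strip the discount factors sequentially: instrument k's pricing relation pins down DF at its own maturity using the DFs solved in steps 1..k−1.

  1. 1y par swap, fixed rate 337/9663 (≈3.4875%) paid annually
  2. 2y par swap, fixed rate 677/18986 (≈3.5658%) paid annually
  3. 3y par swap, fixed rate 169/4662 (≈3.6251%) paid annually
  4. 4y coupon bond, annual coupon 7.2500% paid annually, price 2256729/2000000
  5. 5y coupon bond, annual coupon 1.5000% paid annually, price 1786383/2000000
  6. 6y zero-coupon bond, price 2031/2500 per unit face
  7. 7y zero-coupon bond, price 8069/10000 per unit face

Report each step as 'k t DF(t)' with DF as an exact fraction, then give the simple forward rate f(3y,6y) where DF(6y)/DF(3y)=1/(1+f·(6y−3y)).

1 1 9663/10000
2 2 9323/10000
3 3 4493/5000
4 4 863/1000
5 5 8259/10000
6 6 2031/2500
7 7 8069/10000
f(3y,6y) = ((4493/5000)/(2031/2500) − 1)/(3) = 431/12186 ≈ 3.5368%

step 1 [1y] swap r/1=337/9663: DF=(1 − 337/9663·(0))/(1+337/9663) = 9663/10000 ≈ 0.966300
step 2 [2y] swap r/1=677/18986: DF=(1 − 677/18986·(0.966300))/(1+677/18986) = 9323/10000 ≈ 0.932300
step 3 [3y] swap r/1=169/4662: DF=(1 − 169/4662·(0.966300+0.932300))/(1+169/4662) = 4493/5000 ≈ 0.898600
step 4 [4y] bond c/1=29/400: DF=(2256729/2000000 − 29/400·(0.966300+0.932300+0.898600))/(1+29/400) = 863/1000 ≈ 0.863000
step 5 [5y] bond c/1=3/200: DF=(1786383/2000000 − 3/200·(0.966300+0.932300+0.898600+0.863000))/(1+3/200) = 8259/10000 ≈ 0.825900
step 6 [6y] zero: DF = P = 2031/2500 ≈ 0.812400
step 7 [7y] zero: DF = P = 8069/10000 ≈ 0.806900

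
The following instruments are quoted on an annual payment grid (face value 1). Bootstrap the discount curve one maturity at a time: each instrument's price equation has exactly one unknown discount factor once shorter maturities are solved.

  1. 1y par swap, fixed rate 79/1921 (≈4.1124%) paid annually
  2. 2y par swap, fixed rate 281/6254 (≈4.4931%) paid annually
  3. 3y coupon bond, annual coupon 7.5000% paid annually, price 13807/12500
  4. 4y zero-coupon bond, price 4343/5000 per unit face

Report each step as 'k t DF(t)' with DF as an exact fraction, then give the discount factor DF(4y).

1 1 1921/2000
2 2 9157/10000
3 3 4483/5000
4 4 4343/5000
DF(4y) = 4343/5000 ≈ 0.868600

step 1 [1y] swap r/1=79/1921: DF=(1 − 79/1921·(0))/(1+79/1921) = 1921/2000 ≈ 0.960500
step 2 [2y] swap r/1=281/6254: DF=(1 − 281/6254·(0.960500))/(1+281/6254) = 9157/10000 ≈ 0.915700
step 3 [3y] bond c/1=3/40: DF=(13807/12500 − 3/40·(0.960500+0.915700))/(1+3/40) = 4483/5000 ≈ 0.896600
step 4 [4y] zero: DF = P = 4343/5000 ≈ 0.868600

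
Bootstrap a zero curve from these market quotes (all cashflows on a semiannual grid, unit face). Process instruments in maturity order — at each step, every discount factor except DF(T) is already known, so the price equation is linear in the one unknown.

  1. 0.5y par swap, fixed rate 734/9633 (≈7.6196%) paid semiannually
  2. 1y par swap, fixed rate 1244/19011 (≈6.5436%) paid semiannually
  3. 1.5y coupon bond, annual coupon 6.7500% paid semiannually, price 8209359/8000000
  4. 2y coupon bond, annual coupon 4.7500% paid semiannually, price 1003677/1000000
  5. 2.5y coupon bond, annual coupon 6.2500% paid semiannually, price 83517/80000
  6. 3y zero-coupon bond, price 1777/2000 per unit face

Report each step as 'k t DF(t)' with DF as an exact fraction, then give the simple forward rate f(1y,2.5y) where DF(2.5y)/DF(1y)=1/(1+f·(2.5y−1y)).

1 1/2 9633/10000
2 1 4689/5000
3 3/2 4653/5000
4 2 9147/10000
5 5/2 2247/2500
6 3 1777/2000
f(1y,2.5y) = ((4689/5000)/(2247/2500) − 1)/(3/2) = 65/2247 ≈ 2.8927%

step 1 [0.5y] swap r/2=367/9633: DF=(1 − 367/9633·(0))/(1+367/9633) = 9633/10000 ≈ 0.963300
step 2 [1y] swap r/2=622/19011: DF=(1 − 622/19011·(0.963300))/(1+622/19011) = 4689/5000 ≈ 0.937800
step 3 [1.5y] bond c/2=27/800: DF=(8209359/8000000 − 27/800·(0.963300+0.937800))/(1+27/800) = 4653/5000 ≈ 0.930600
step 4 [2y] bond c/2=19/800: DF=(1003677/1000000 − 19/800·(0.963300+0.937800+0.930600))/(1+19/800) = 9147/10000 ≈ 0.914700
step 5 [2.5y] bond c/2=1/32: DF=(83517/80000 − 1/32·(0.963300+0.937800+0.930600+0.914700))/(1+1/32) = 2247/2500 ≈ 0.898800
step 6 [3y] zero: DF = P = 1777/2000 ≈ 0.888500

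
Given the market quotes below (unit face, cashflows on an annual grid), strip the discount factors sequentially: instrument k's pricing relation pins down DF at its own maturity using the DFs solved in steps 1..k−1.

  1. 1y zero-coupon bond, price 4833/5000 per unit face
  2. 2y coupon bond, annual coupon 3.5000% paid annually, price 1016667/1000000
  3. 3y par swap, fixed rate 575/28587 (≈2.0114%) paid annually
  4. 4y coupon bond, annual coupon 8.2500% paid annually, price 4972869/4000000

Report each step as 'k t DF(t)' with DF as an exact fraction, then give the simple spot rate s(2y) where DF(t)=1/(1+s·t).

step 1 [1y] zero: DF = P = 4833/5000 ≈ 0.966600
step 2 [2y] bond c/1=7/200: DF=(1016667/1000000 − 7/200·(0.966600))/(1+7/200) = 1187/1250 ≈ 0.949600
step 3 [3y] swap r/1=575/28587: DF=(1 − 575/28587·(0.966600+0.949600))/(1+575/28587) = 377/400 ≈ 0.942500
step 4 [4y] bond c/1=33/400: DF=(4972869/4000000 − 33/400·(0.966600+0.949600+0.942500))/(1+33/400) = 4653/5000 ≈ 0.930600

1 1 4833/5000
2 2 1187/1250
3 3 377/400
4 4 4653/5000
s(2y) = (1/(1187/1250) − 1)/(2) = 63/2374 ≈ 2.6537%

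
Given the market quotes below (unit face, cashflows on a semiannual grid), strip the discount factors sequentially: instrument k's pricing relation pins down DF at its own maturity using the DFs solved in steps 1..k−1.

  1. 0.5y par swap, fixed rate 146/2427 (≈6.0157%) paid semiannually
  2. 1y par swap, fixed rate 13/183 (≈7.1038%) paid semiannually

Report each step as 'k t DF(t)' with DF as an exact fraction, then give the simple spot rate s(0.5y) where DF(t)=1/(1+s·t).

step 1 [0.5y] swap r/2=73/2427: DF=(1 − 73/2427·(0))/(1+73/2427) = 2427/2500 ≈ 0.970800
step 2 [1y] swap r/2=13/366: DF=(1 − 13/366·(0.970800))/(1+13/366) = 2331/2500 ≈ 0.932400

1 1/2 2427/2500
2 1 2331/2500
s(0.5y) = (1/(2427/2500) − 1)/(1/2) = 146/2427 ≈ 6.0157%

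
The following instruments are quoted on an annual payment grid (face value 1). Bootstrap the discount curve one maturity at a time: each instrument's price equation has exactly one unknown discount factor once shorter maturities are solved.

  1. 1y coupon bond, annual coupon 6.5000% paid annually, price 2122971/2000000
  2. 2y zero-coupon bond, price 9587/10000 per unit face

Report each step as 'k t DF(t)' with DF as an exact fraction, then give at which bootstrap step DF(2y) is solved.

step 1 [1y] bond c/1=13/200: DF=(2122971/2000000 − 13/200·(0))/(1+13/200) = 9967/10000 ≈ 0.996700
step 2 [2y] zero: DF = P = 9587/10000 ≈ 0.958700

1 1 9967/10000
2 2 9587/10000
DF(2y) is solved at step 2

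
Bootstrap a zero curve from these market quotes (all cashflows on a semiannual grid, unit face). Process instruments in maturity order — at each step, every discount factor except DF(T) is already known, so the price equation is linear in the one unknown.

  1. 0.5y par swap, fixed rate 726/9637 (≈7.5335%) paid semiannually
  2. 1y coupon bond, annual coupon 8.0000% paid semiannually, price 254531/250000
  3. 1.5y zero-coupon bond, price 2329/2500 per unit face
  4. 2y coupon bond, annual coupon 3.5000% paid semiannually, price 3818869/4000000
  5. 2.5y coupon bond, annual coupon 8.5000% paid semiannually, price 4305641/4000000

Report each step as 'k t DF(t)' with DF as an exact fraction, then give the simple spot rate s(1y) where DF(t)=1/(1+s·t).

step 1 [0.5y] swap r/2=363/9637: DF=(1 − 363/9637·(0))/(1+363/9637) = 9637/10000 ≈ 0.963700
step 2 [1y] bond c/2=1/25: DF=(254531/250000 − 1/25·(0.963700))/(1+1/25) = 9419/10000 ≈ 0.941900
step 3 [1.5y] zero: DF = P = 2329/2500 ≈ 0.931600
step 4 [2y] bond c/2=7/400: DF=(3818869/4000000 − 7/400·(0.963700+0.941900+0.931600))/(1+7/400) = 1779/2000 ≈ 0.889500
step 5 [2.5y] bond c/2=17/400: DF=(4305641/4000000 − 17/400·(0.963700+0.941900+0.931600+0.889500))/(1+17/400) = 4403/5000 ≈ 0.880600

1 1/2 9637/10000
2 1 9419/10000
3 3/2 2329/2500
4 2 1779/2000
5 5/2 4403/5000
s(1y) = (1/(9419/10000) − 1)/(1) = 581/9419 ≈ 6.1684%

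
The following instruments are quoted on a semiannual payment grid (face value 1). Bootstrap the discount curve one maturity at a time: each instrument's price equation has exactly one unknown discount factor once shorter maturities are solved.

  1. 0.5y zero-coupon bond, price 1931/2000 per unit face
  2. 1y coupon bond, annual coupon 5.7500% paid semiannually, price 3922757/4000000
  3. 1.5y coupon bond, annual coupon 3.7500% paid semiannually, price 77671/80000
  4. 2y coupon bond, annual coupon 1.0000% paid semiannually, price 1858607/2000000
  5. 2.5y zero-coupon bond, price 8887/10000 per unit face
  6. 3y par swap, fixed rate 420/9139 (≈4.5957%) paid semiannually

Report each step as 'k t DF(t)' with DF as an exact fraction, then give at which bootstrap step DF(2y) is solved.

step 1 [0.5y] zero: DF = P = 1931/2000 ≈ 0.965500
step 2 [1y] bond c/2=23/800: DF=(3922757/4000000 − 23/800·(0.965500))/(1+23/800) = 9263/10000 ≈ 0.926300
step 3 [1.5y] bond c/2=3/160: DF=(77671/80000 − 3/160·(0.965500+0.926300))/(1+3/160) = 4591/5000 ≈ 0.918200
step 4 [2y] bond c/2=1/200: DF=(1858607/2000000 − 1/200·(0.965500+0.926300+0.918200))/(1+1/200) = 9107/10000 ≈ 0.910700
step 5 [2.5y] zero: DF = P = 8887/10000 ≈ 0.888700
step 6 [3y] swap r/2=210/9139: DF=(1 − 210/9139·(0.965500+0.926300+0.918200+0.910700+0.888700))/(1+210/9139) = 437/500 ≈ 0.874000

1 1/2 1931/2000
2 1 9263/10000
3 3/2 4591/5000
4 2 9107/10000
5 5/2 8887/10000
6 3 437/500
DF(2y) is solved at step 4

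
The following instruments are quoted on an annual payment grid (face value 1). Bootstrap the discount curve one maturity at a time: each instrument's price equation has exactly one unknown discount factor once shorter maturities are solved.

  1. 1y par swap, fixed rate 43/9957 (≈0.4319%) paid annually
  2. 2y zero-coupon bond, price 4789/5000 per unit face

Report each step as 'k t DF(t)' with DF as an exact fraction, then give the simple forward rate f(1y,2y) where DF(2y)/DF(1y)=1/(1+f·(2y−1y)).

1 1 9957/10000
2 2 4789/5000
f(1y,2y) = ((9957/10000)/(4789/5000) − 1)/(1) = 379/9578 ≈ 3.9570%

step 1 [1y] swap r/1=43/9957: DF=(1 − 43/9957·(0))/(1+43/9957) = 9957/10000 ≈ 0.995700
step 2 [2y] zero: DF = P = 4789/5000 ≈ 0.957800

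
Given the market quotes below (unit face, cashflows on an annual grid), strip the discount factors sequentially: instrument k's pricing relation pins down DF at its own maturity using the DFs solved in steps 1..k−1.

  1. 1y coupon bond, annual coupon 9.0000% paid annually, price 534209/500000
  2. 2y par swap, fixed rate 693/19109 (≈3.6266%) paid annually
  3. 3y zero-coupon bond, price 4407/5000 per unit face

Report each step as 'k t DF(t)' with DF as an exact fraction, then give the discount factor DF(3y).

1 1 4901/5000
2 2 9307/10000
3 3 4407/5000
DF(3y) = 4407/5000 ≈ 0.881400

step 1 [1y] bond c/1=9/100: DF=(534209/500000 − 9/100·(0))/(1+9/100) = 4901/5000 ≈ 0.980200
step 2 [2y] swap r/1=693/19109: DF=(1 − 693/19109·(0.980200))/(1+693/19109) = 9307/10000 ≈ 0.930700
step 3 [3y] zero: DF = P = 4407/5000 ≈ 0.881400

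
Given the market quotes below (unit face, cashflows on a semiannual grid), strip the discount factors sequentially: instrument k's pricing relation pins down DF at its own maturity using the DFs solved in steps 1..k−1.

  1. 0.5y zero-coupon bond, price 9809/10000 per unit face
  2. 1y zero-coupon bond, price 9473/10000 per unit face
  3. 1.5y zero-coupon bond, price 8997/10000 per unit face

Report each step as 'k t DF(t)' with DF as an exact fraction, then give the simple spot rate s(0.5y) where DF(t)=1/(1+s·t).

1 1/2 9809/10000
2 1 9473/10000
3 3/2 8997/10000
s(0.5y) = (1/(9809/10000) − 1)/(1/2) = 382/9809 ≈ 3.8944%

step 1 [0.5y] zero: DF = P = 9809/10000 ≈ 0.980900
step 2 [1y] zero: DF = P = 9473/10000 ≈ 0.947300
step 3 [1.5y] zero: DF = P = 8997/10000 ≈ 0.899700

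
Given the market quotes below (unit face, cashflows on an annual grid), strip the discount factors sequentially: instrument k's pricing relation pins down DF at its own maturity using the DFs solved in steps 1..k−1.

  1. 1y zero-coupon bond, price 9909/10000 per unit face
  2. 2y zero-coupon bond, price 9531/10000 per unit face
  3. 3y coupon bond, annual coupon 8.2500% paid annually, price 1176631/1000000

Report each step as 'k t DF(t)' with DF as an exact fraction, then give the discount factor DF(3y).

1 1 9909/10000
2 2 9531/10000
3 3 2347/2500
DF(3y) = 2347/2500 ≈ 0.938800

step 1 [1y] zero: DF = P = 9909/10000 ≈ 0.990900
step 2 [2y] zero: DF = P = 9531/10000 ≈ 0.953100
step 3 [3y] bond c/1=33/400: DF=(1176631/1000000 − 33/400·(0.990900+0.953100))/(1+33/400) = 2347/2500 ≈ 0.938800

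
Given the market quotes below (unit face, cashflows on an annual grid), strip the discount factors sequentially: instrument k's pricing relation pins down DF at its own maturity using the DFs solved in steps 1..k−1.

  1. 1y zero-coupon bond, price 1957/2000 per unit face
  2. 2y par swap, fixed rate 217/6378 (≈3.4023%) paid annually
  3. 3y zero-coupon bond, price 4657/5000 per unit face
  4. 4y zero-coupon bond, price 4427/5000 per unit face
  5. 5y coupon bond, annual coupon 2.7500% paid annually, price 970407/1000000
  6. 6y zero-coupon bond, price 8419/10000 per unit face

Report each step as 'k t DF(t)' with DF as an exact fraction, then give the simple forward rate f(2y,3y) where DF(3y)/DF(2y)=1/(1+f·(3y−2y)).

step 1 [1y] zero: DF = P = 1957/2000 ≈ 0.978500
step 2 [2y] swap r/1=217/6378: DF=(1 − 217/6378·(0.978500))/(1+217/6378) = 9349/10000 ≈ 0.934900
step 3 [3y] zero: DF = P = 4657/5000 ≈ 0.931400
step 4 [4y] zero: DF = P = 4427/5000 ≈ 0.885400
step 5 [5y] bond c/1=11/400: DF=(970407/1000000 − 11/400·(0.978500+0.934900+0.931400+0.885400))/(1+11/400) = 4223/5000 ≈ 0.844600
step 6 [6y] zero: DF = P = 8419/10000 ≈ 0.841900

1 1 1957/2000
2 2 9349/10000
3 3 4657/5000
4 4 4427/5000
5 5 4223/5000
6 6 8419/10000
f(2y,3y) = ((9349/10000)/(4657/5000) − 1)/(1) = 35/9314 ≈ 0.3758%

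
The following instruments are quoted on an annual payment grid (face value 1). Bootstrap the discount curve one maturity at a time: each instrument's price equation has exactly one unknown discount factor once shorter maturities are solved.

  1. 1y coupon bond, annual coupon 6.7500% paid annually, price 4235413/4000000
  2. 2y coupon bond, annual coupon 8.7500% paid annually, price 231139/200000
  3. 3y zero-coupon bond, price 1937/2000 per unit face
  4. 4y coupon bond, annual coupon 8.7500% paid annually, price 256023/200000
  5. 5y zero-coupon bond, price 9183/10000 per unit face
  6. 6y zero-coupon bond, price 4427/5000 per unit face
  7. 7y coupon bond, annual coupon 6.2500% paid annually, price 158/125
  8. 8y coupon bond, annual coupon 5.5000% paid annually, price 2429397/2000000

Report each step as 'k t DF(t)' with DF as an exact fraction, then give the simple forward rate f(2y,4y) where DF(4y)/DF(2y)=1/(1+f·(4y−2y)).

step 1 [1y] bond c/1=27/400: DF=(4235413/4000000 − 27/400·(0))/(1+27/400) = 9919/10000 ≈ 0.991900
step 2 [2y] bond c/1=7/80: DF=(231139/200000 − 7/80·(0.991900))/(1+7/80) = 9829/10000 ≈ 0.982900
step 3 [3y] zero: DF = P = 1937/2000 ≈ 0.968500
step 4 [4y] bond c/1=7/80: DF=(256023/200000 − 7/80·(0.991900+0.982900+0.968500))/(1+7/80) = 9403/10000 ≈ 0.940300
step 5 [5y] zero: DF = P = 9183/10000 ≈ 0.918300
step 6 [6y] zero: DF = P = 4427/5000 ≈ 0.885400
step 7 [7y] bond c/1=1/16: DF=(158/125 − 1/16·(0.991900+0.982900+0.968500+0.940300+0.918300+0.885400))/(1+1/16) = 8551/10000 ≈ 0.855100
step 8 [8y] bond c/1=11/200: DF=(2429397/2000000 − 11/200·(0.991900+0.982900+0.968500+0.940300+0.918300+0.885400+0.855100))/(1+11/200) = 8103/10000 ≈ 0.810300

1 1 9919/10000
2 2 9829/10000
3 3 1937/2000
4 4 9403/10000
5 5 9183/10000
6 6 4427/5000
7 7 8551/10000
8 8 8103/10000
f(2y,4y) = ((9829/10000)/(9403/10000) − 1)/(2) = 213/9403 ≈ 2.2652%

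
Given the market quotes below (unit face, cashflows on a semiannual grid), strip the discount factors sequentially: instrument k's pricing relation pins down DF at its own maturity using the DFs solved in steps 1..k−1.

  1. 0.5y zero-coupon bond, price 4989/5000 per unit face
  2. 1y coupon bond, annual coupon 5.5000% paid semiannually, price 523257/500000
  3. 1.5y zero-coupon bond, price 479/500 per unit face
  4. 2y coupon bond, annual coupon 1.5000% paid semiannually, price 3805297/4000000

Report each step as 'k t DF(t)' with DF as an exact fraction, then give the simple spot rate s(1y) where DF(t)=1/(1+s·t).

1 1/2 4989/5000
2 1 4959/5000
3 3/2 479/500
4 2 9223/10000
s(1y) = (1/(4959/5000) − 1)/(1) = 41/4959 ≈ 0.8268%

step 1 [0.5y] zero: DF = P = 4989/5000 ≈ 0.997800
step 2 [1y] bond c/2=11/400: DF=(523257/500000 − 11/400·(0.997800))/(1+11/400) = 4959/5000 ≈ 0.991800
step 3 [1.5y] zero: DF = P = 479/500 ≈ 0.958000
step 4 [2y] bond c/2=3/400: DF=(3805297/4000000 − 3/400·(0.997800+0.991800+0.958000))/(1+3/400) = 9223/10000 ≈ 0.922300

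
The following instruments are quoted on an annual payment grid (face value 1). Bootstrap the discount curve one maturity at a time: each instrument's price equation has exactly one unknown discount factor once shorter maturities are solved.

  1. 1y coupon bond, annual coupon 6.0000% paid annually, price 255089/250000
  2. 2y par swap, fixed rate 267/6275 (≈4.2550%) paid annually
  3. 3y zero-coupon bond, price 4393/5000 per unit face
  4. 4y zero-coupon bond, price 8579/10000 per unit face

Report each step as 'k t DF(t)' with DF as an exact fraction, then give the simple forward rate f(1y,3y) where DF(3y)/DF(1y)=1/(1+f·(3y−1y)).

step 1 [1y] bond c/1=3/50: DF=(255089/250000 − 3/50·(0))/(1+3/50) = 4813/5000 ≈ 0.962600
step 2 [2y] swap r/1=267/6275: DF=(1 − 267/6275·(0.962600))/(1+267/6275) = 9199/10000 ≈ 0.919900
step 3 [3y] zero: DF = P = 4393/5000 ≈ 0.878600
step 4 [4y] zero: DF = P = 8579/10000 ≈ 0.857900

1 1 4813/5000
2 2 9199/10000
3 3 4393/5000
4 4 8579/10000
f(1y,3y) = ((4813/5000)/(4393/5000) − 1)/(2) = 210/4393 ≈ 4.7803%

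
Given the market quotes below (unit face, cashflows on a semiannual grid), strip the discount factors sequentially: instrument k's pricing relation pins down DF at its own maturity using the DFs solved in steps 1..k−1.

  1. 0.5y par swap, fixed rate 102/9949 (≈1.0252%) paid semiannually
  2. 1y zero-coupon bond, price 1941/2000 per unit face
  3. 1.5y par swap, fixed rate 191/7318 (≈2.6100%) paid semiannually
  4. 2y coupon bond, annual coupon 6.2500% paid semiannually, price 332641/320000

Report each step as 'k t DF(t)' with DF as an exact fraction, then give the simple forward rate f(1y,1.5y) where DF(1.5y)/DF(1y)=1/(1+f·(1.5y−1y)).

step 1 [0.5y] swap r/2=51/9949: DF=(1 − 51/9949·(0))/(1+51/9949) = 9949/10000 ≈ 0.994900
step 2 [1y] zero: DF = P = 1941/2000 ≈ 0.970500
step 3 [1.5y] swap r/2=191/14636: DF=(1 − 191/14636·(0.994900+0.970500))/(1+191/14636) = 4809/5000 ≈ 0.961800
step 4 [2y] bond c/2=1/32: DF=(332641/320000 − 1/32·(0.994900+0.970500+0.961800))/(1+1/32) = 9193/10000 ≈ 0.919300

1 1/2 9949/10000
2 1 1941/2000
3 3/2 4809/5000
4 2 9193/10000
f(1y,1.5y) = ((1941/2000)/(4809/5000) − 1)/(1/2) = 29/1603 ≈ 1.8091%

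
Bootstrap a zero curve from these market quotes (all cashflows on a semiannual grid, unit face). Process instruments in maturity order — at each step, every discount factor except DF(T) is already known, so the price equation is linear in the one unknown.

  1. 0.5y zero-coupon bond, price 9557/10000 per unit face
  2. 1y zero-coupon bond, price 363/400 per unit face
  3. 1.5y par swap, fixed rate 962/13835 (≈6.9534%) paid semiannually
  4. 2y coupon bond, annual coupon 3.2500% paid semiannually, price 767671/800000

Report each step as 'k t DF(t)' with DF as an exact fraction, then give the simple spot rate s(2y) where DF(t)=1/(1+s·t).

1 1/2 9557/10000
2 1 363/400
3 3/2 4519/5000
4 2 9/10
s(2y) = (1/(9/10) − 1)/(2) = 1/18 ≈ 5.5556%

step 1 [0.5y] zero: DF = P = 9557/10000 ≈ 0.955700
step 2 [1y] zero: DF = P = 363/400 ≈ 0.907500
step 3 [1.5y] swap r/2=481/13835: DF=(1 − 481/13835·(0.955700+0.907500))/(1+481/13835) = 4519/5000 ≈ 0.903800
step 4 [2y] bond c/2=13/800: DF=(767671/800000 − 13/800·(0.955700+0.907500+0.903800))/(1+13/800) = 9/10 ≈ 0.900000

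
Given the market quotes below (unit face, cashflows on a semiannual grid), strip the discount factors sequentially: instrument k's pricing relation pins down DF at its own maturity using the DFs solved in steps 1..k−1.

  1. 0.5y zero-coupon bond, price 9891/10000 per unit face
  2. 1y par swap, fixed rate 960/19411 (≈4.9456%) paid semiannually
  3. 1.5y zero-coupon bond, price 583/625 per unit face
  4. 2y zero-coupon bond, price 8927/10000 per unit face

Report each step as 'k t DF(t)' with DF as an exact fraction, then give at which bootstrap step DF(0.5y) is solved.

1 1/2 9891/10000
2 1 119/125
3 3/2 583/625
4 2 8927/10000
DF(0.5y) is solved at step 1

step 1 [0.5y] zero: DF = P = 9891/10000 ≈ 0.989100
step 2 [1y] swap r/2=480/19411: DF=(1 − 480/19411·(0.989100))/(1+480/19411) = 119/125 ≈ 0.952000
step 3 [1.5y] zero: DF = P = 583/625 ≈ 0.932800
step 4 [2y] zero: DF = P = 8927/10000 ≈ 0.892700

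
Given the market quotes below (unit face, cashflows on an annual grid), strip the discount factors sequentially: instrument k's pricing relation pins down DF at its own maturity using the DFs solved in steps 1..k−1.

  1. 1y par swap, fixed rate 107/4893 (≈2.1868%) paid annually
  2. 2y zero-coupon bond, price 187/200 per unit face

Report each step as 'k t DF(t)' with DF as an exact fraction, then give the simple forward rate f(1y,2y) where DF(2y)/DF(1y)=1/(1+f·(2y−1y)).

step 1 [1y] swap r/1=107/4893: DF=(1 − 107/4893·(0))/(1+107/4893) = 4893/5000 ≈ 0.978600
step 2 [2y] zero: DF = P = 187/200 ≈ 0.935000

1 1 4893/5000
2 2 187/200
f(1y,2y) = ((4893/5000)/(187/200) − 1)/(1) = 218/4675 ≈ 4.6631%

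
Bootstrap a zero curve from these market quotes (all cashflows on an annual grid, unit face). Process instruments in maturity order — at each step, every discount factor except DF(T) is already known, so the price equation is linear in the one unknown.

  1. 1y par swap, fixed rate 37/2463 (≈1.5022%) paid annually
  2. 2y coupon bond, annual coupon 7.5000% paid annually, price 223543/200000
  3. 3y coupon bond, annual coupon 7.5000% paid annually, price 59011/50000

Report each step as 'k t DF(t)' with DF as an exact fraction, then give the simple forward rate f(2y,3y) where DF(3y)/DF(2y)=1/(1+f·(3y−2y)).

1 1 2463/2500
2 2 971/1000
3 3 4807/5000
f(2y,3y) = ((971/1000)/(4807/5000) − 1)/(1) = 48/4807 ≈ 0.9985%

step 1 [1y] swap r/1=37/2463: DF=(1 − 37/2463·(0))/(1+37/2463) = 2463/2500 ≈ 0.985200
step 2 [2y] bond c/1=3/40: DF=(223543/200000 − 3/40·(0.985200))/(1+3/40) = 971/1000 ≈ 0.971000
step 3 [3y] bond c/1=3/40: DF=(59011/50000 − 3/40·(0.985200+0.971000))/(1+3/40) = 4807/5000 ≈ 0.961400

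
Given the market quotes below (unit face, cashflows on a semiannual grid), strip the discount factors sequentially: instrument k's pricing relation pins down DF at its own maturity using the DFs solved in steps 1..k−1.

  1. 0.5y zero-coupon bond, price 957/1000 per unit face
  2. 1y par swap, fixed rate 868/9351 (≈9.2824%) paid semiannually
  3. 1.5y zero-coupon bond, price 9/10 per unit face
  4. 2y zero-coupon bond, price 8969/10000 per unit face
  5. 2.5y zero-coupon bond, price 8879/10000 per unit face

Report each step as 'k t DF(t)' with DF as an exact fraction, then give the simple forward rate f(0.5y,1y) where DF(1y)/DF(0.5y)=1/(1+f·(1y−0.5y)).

step 1 [0.5y] zero: DF = P = 957/1000 ≈ 0.957000
step 2 [1y] swap r/2=434/9351: DF=(1 − 434/9351·(0.957000))/(1+434/9351) = 2283/2500 ≈ 0.913200
step 3 [1.5y] zero: DF = P = 9/10 ≈ 0.900000
step 4 [2y] zero: DF = P = 8969/10000 ≈ 0.896900
step 5 [2.5y] zero: DF = P = 8879/10000 ≈ 0.887900

1 1/2 957/1000
2 1 2283/2500
3 3/2 9/10
4 2 8969/10000
5 5/2 8879/10000
f(0.5y,1y) = ((957/1000)/(2283/2500) − 1)/(1/2) = 73/761 ≈ 9.5926%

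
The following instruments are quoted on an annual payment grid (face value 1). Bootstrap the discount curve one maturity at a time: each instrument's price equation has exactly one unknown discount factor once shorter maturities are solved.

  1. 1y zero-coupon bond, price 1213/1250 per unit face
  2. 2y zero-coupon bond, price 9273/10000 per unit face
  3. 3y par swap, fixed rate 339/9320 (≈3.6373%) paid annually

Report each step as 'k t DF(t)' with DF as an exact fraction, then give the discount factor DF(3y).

1 1 1213/1250
2 2 9273/10000
3 3 8983/10000
DF(3y) = 8983/10000 ≈ 0.898300

step 1 [1y] zero: DF = P = 1213/1250 ≈ 0.970400
step 2 [2y] zero: DF = P = 9273/10000 ≈ 0.927300
step 3 [3y] swap r/1=339/9320: DF=(1 − 339/9320·(0.970400+0.927300))/(1+339/9320) = 8983/10000 ≈ 0.898300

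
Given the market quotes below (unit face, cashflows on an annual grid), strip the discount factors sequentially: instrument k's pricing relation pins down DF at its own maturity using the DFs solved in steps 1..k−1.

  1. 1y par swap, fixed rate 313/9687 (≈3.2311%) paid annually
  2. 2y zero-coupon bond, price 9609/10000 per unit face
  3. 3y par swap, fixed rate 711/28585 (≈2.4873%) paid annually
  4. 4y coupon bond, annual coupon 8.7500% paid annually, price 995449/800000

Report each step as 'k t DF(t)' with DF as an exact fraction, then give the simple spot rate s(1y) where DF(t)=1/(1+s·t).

1 1 9687/10000
2 2 9609/10000
3 3 9289/10000
4 4 4571/5000
s(1y) = (1/(9687/10000) − 1)/(1) = 313/9687 ≈ 3.2311%

step 1 [1y] swap r/1=313/9687: DF=(1 − 313/9687·(0))/(1+313/9687) = 9687/10000 ≈ 0.968700
step 2 [2y] zero: DF = P = 9609/10000 ≈ 0.960900
step 3 [3y] swap r/1=711/28585: DF=(1 − 711/28585·(0.968700+0.960900))/(1+711/28585) = 9289/10000 ≈ 0.928900
step 4 [4y] bond c/1=7/80: DF=(995449/800000 − 7/80·(0.968700+0.960900+0.928900))/(1+7/80) = 4571/5000 ≈ 0.914200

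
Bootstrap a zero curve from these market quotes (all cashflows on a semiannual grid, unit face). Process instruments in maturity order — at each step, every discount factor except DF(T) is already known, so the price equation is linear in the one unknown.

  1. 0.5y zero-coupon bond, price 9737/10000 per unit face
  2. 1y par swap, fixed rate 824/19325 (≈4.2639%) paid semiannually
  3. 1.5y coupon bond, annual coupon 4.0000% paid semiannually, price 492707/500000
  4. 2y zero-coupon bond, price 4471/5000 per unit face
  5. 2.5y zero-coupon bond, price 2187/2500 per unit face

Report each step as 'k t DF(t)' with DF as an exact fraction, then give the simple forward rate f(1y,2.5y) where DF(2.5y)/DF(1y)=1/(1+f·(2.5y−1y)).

step 1 [0.5y] zero: DF = P = 9737/10000 ≈ 0.973700
step 2 [1y] swap r/2=412/19325: DF=(1 − 412/19325·(0.973700))/(1+412/19325) = 2397/2500 ≈ 0.958800
step 3 [1.5y] bond c/2=1/50: DF=(492707/500000 − 1/50·(0.973700+0.958800))/(1+1/50) = 4641/5000 ≈ 0.928200
step 4 [2y] zero: DF = P = 4471/5000 ≈ 0.894200
step 5 [2.5y] zero: DF = P = 2187/2500 ≈ 0.874800

1 1/2 9737/10000
2 1 2397/2500
3 3/2 4641/5000
4 2 4471/5000
5 5/2 2187/2500
f(1y,2.5y) = ((2397/2500)/(2187/2500) − 1)/(3/2) = 140/2187 ≈ 6.4015%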